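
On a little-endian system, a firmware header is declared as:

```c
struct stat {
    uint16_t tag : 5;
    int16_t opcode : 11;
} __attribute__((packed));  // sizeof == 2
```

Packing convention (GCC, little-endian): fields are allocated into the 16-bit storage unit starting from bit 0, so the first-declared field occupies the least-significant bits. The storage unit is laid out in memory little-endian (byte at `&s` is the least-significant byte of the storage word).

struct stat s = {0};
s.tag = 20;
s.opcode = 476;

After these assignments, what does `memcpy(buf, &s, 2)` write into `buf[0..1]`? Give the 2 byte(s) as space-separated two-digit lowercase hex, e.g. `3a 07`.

94 3b

tag:5 = 20 → 0x14 << 0 → word 0x0014
opcode:11 = 476 → 0x1dc << 5 → word 0x3b94
word = 0x3b94 → little-endian bytes:
  [0]=0x94  [1]=0x3b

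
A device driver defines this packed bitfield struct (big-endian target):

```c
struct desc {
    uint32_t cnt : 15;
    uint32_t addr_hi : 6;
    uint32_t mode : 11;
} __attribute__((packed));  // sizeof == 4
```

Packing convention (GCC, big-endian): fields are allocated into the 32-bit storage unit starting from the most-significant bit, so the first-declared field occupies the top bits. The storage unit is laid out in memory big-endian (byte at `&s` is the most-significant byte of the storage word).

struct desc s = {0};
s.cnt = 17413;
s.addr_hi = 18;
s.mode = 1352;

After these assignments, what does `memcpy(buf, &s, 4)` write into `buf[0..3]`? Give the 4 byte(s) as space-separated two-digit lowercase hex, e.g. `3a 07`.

88 0a 95 48

cnt (15b) val=17413 bits=0x4405 at bit 17: 0x880a0000
addr_hi (6b) val=18 bits=0x12 at bit 11: 0x880a9000
mode (11b) val=1352 bits=0x548 at bit 0: 0x880a9548
word = 0x880a9548 → big-endian bytes:
  [0]=0x88  [1]=0x0a  [2]=0x95  [3]=0x48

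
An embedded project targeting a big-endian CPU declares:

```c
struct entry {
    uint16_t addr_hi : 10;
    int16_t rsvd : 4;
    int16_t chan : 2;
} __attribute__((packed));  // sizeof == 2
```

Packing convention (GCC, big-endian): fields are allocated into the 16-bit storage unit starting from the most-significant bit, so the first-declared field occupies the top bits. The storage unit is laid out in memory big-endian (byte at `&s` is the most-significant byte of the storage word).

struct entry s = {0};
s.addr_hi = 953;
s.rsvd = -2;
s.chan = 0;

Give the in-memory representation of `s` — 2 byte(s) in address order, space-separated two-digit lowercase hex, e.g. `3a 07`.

[6+:10] addr_hi=953 & 0x3ff = 0x3b9; word=0xee40
[2+:4] rsvd=-2 & 0xf = 0xe; word=0xee78
[0+:2] chan=0 & 0x3 = 0x0; word=0xee78
word = 0xee78 → big-endian bytes:
  [0]=0xee  [1]=0x78

ee 78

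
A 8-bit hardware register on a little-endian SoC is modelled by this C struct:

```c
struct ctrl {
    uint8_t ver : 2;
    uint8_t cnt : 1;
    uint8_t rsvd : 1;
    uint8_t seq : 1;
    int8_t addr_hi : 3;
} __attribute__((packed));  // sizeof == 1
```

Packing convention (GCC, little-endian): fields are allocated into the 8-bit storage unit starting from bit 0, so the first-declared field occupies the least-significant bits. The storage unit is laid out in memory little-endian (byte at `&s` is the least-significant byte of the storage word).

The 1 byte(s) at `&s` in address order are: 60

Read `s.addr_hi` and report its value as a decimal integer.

3

[0]=0x60 (little-endian) → word 0x60
ver [0+:2] = (word>>0) & 0x3 = 0
cnt [2+:1] = (word>>2) & 0x1 = 0
rsvd [3+:1] = (word>>3) & 0x1 = 0
seq [4+:1] = (word>>4) & 0x1 = 0
addr_hi [5+:3] = (word>>5) & 0x7 = 3  ←
addr_hi signed 3b, MSB=0: value = 3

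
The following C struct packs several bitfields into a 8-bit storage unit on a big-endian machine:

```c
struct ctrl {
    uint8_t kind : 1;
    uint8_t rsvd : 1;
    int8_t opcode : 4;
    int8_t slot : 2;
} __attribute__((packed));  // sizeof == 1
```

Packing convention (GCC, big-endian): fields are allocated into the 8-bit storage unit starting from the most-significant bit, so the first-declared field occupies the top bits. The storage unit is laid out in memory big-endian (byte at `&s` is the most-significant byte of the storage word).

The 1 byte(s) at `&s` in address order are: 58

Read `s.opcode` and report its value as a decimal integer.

6

[0]=0x58 (big-endian) → word 0x58
kind:1 @ bit 7 → (0x58>>7)&0x1 = 0x0
rsvd:1 @ bit 6 → (0x58>>6)&0x1 = 0x1
opcode:4 @ bit 2 → (0x58>>2)&0xf = 0x6  ←
slot:2 @ bit 0 → (0x58>>0)&0x3 = 0x0
opcode signed 4b, MSB=0: value = 6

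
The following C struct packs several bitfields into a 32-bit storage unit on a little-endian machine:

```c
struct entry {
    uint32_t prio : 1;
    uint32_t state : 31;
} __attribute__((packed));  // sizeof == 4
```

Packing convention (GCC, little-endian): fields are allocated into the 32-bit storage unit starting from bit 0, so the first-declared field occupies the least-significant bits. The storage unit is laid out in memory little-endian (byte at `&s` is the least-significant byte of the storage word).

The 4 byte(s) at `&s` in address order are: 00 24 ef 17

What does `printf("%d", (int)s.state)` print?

200774144

[0]=0x00 [1]=0x24 [2]=0xef [3]=0x17 (little-endian) → word 0x17ef2400
prio:1 @ bit 0 → (0x17ef2400>>0)&0x1 = 0x0
state:31 @ bit 1 → (0x17ef2400>>1)&0x7fffffff = 0xbf79200  ←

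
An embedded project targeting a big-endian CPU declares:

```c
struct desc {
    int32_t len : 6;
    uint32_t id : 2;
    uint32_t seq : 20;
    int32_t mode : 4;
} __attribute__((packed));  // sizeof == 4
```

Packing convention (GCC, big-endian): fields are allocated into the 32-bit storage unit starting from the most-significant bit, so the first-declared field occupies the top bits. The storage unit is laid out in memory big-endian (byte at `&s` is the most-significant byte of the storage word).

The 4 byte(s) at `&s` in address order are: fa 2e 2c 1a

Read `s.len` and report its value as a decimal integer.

[0]=0xfa [1]=0x2e [2]=0x2c [3]=0x1a (big-endian) → word 0xfa2e2c1a
len [26+:6] = (word>>26) & 0x3f = 62  ←
id [24+:2] = (word>>24) & 0x3 = 2
seq [4+:20] = (word>>4) & 0xfffff = 189121
mode [0+:4] = (word>>0) & 0xf = 10
len signed 6b, MSB=1: 62 - 64 = -2

-2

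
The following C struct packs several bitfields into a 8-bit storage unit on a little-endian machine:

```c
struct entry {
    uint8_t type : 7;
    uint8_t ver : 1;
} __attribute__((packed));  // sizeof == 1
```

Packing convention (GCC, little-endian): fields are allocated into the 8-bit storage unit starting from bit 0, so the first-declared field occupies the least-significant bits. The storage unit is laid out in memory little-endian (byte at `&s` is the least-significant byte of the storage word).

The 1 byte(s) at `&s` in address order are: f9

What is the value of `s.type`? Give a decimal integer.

121

[0]=0xf9 (little-endian) → word 0xf9
type:7 @ bit 0 → (0xf9>>0)&0x7f = 0x79  ←
ver:1 @ bit 7 → (0xf9>>7)&0x1 = 0x1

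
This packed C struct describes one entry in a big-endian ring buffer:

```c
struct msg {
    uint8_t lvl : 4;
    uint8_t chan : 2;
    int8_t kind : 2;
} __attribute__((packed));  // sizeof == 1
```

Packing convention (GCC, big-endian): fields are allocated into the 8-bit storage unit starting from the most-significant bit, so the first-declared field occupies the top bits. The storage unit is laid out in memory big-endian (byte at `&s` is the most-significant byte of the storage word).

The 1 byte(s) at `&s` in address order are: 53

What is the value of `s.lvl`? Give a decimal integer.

[0]=0x53 (big-endian) → word 0x53
lvl [4+:4] = (word>>4) & 0xf = 5  ←
chan [2+:2] = (word>>2) & 0x3 = 0
kind [0+:2] = (word>>0) & 0x3 = 3

5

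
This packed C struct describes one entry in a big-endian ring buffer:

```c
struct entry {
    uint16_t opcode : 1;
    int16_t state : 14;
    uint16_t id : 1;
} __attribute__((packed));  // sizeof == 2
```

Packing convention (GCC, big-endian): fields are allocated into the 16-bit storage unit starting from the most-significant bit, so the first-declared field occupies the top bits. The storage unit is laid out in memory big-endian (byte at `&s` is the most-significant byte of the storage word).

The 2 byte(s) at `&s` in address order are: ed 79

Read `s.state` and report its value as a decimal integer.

[0]=0xed [1]=0x79 (big-endian) → word 0xed79
opcode [15+:1] = (word>>15) & 0x1 = 1
state [1+:14] = (word>>1) & 0x3fff = 14012  ←
id [0+:1] = (word>>0) & 0x1 = 1
state signed 14b, MSB=1: 14012 - 16384 = -2372

-2372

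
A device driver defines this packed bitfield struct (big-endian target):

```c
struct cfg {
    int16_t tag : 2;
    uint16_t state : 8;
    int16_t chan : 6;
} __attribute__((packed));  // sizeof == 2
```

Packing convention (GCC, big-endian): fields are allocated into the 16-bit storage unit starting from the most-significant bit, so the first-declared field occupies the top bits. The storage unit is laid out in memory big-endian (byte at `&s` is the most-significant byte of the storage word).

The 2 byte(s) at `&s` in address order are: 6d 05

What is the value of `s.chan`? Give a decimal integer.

[0]=0x6d [1]=0x05 (big-endian) → word 0x6d05
tag [14+:2] = (word>>14) & 0x3 = 1
state [6+:8] = (word>>6) & 0xff = 180
chan [0+:6] = (word>>0) & 0x3f = 5  ←
chan signed 6b, MSB=0: value = 5

5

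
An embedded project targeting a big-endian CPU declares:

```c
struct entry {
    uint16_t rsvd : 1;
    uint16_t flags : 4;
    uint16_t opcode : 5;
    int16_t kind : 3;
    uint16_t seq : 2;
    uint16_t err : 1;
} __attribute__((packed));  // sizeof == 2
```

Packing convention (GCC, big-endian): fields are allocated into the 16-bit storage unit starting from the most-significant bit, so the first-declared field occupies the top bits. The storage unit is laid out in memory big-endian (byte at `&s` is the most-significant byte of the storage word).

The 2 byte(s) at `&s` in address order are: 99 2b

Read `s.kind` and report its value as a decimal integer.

-3

[0]=0x99 [1]=0x2b (big-endian) → word 0x992b
rsvd [15+:1] = (word>>15) & 0x1 = 1
flags [11+:4] = (word>>11) & 0xf = 3
opcode [6+:5] = (word>>6) & 0x1f = 4
kind [3+:3] = (word>>3) & 0x7 = 5  ←
seq [1+:2] = (word>>1) & 0x3 = 1
err [0+:1] = (word>>0) & 0x1 = 1
kind signed 3b, MSB=1: 5 - 8 = -3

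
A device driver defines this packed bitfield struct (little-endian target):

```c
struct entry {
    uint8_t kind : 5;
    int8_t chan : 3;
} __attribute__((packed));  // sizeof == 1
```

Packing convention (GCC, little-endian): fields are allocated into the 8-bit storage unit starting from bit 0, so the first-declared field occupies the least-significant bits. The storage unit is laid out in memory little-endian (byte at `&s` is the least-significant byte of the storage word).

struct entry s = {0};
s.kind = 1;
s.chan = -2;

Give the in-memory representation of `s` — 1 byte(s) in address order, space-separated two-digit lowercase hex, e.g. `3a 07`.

[0+:5] kind=1 & 0x1f = 0x1; word=0x01
[5+:3] chan=-2 & 0x7 = 0x6; word=0xc1
word = 0xc1 → little-endian bytes:
  [0]=0xc1

c1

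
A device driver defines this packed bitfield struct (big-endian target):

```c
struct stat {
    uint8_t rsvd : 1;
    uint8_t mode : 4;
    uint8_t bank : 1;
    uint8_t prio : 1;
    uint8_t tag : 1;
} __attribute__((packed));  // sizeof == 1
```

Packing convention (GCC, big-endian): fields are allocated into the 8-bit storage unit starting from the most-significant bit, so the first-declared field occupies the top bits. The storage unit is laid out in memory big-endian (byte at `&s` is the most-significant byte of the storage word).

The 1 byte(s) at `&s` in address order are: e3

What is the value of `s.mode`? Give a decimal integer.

12

[0]=0xe3 (big-endian) → word 0xe3
rsvd [7+:1] = (word>>7) & 0x1 = 1
mode [3+:4] = (word>>3) & 0xf = 12  ←
bank [2+:1] = (word>>2) & 0x1 = 0
prio [1+:1] = (word>>1) & 0x1 = 1
tag [0+:1] = (word>>0) & 0x1 = 1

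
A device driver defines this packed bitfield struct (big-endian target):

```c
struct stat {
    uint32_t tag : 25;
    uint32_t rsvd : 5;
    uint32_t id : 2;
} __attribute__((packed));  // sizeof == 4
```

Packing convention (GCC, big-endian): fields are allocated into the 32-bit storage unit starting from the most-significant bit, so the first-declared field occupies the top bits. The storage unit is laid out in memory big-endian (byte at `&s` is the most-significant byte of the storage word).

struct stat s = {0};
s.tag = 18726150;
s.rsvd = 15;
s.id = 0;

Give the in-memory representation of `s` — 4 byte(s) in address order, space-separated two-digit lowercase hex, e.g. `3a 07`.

[7+:25] tag=18726150 & 0x1ffffff = 0x11dbd06; word=0x8ede8300
[2+:5] rsvd=15 & 0x1f = 0xf; word=0x8ede833c
[0+:2] id=0 & 0x3 = 0x0; word=0x8ede833c
word = 0x8ede833c → big-endian bytes:
  [0]=0x8e  [1]=0xde  [2]=0x83  [3]=0x3c

8e de 83 3c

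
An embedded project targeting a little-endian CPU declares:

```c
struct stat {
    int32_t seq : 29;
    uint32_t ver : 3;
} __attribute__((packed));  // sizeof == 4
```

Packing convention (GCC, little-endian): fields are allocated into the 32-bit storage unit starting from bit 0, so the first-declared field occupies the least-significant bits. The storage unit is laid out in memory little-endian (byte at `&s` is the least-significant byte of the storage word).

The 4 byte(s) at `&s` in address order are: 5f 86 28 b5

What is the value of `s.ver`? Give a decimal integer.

5

[0]=0x5f [1]=0x86 [2]=0x28 [3]=0xb5 (little-endian) → word 0xb528865f
seq [0+:29] = (word>>0) & 0x1fffffff = 354977375
ver [29+:3] = (word>>29) & 0x7 = 5  ←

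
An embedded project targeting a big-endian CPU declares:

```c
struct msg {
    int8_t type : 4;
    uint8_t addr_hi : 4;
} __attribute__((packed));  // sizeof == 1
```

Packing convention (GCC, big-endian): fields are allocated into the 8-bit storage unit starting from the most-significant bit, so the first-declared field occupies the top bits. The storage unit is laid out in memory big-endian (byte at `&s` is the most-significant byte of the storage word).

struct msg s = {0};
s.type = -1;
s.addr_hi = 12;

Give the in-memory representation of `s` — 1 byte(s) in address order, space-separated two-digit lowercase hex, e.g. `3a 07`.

fc

type (4b) val=-1 bits=0xf at bit 4: 0xf0
addr_hi (4b) val=12 bits=0xc at bit 0: 0xfc
word = 0xfc → big-endian bytes:
  [0]=0xfc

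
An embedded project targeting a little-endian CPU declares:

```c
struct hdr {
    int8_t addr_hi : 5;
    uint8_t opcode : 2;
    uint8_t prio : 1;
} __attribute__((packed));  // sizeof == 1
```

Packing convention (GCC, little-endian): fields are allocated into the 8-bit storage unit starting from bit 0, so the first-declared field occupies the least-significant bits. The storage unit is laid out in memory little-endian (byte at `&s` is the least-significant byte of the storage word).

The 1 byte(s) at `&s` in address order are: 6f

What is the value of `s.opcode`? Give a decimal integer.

[0]=0x6f (little-endian) → word 0x6f
addr_hi [0+:5] = (word>>0) & 0x1f = 15
opcode [5+:2] = (word>>5) & 0x3 = 3  ←
prio [7+:1] = (word>>7) & 0x1 = 0

3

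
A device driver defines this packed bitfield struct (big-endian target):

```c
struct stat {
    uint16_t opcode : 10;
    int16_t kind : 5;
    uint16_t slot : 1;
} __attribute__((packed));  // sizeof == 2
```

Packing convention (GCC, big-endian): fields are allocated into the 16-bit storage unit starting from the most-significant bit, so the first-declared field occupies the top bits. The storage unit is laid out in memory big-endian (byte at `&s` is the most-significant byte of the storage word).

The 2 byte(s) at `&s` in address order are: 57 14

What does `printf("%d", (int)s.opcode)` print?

[0]=0x57 [1]=0x14 (big-endian) → word 0x5714
opcode [6+:10] = (word>>6) & 0x3ff = 348  ←
kind [1+:5] = (word>>1) & 0x1f = 10
slot [0+:1] = (word>>0) & 0x1 = 0

348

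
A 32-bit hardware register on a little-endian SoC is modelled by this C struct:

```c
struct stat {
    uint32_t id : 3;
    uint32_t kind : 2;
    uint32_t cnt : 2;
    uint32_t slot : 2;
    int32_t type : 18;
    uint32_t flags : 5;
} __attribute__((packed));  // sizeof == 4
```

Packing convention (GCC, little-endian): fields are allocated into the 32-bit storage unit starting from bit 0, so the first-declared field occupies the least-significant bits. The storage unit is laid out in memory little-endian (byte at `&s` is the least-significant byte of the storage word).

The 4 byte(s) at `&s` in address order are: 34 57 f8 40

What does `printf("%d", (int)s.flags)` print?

8

[0]=0x34 [1]=0x57 [2]=0xf8 [3]=0x40 (little-endian) → word 0x40f85734
id:3 @ bit 0 → (0x40f85734>>0)&0x7 = 0x4
kind:2 @ bit 3 → (0x40f85734>>3)&0x3 = 0x2
cnt:2 @ bit 5 → (0x40f85734>>5)&0x3 = 0x1
slot:2 @ bit 7 → (0x40f85734>>7)&0x3 = 0x2
type:18 @ bit 9 → (0x40f85734>>9)&0x3ffff = 0x7c2b
flags:5 @ bit 27 → (0x40f85734>>27)&0x1f = 0x8  ←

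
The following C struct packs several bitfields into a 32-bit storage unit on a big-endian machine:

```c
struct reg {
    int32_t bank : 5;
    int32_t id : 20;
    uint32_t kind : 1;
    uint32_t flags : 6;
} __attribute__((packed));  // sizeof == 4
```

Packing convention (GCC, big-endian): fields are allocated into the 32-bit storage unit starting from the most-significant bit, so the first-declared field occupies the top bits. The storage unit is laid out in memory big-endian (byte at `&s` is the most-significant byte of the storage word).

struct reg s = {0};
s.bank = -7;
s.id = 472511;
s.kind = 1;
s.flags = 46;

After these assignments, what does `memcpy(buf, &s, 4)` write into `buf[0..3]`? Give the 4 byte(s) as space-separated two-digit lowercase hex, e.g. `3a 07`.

[27+:5] bank=-7 & 0x1f = 0x19; word=0xc8000000
[7+:20] id=472511 & 0xfffff = 0x735bf; word=0xcb9adf80
[6+:1] kind=1 & 0x1 = 0x1; word=0xcb9adfc0
[0+:6] flags=46 & 0x3f = 0x2e; word=0xcb9adfee
word = 0xcb9adfee → big-endian bytes:
  [0]=0xcb  [1]=0x9a  [2]=0xdf  [3]=0xee

cb 9a df ee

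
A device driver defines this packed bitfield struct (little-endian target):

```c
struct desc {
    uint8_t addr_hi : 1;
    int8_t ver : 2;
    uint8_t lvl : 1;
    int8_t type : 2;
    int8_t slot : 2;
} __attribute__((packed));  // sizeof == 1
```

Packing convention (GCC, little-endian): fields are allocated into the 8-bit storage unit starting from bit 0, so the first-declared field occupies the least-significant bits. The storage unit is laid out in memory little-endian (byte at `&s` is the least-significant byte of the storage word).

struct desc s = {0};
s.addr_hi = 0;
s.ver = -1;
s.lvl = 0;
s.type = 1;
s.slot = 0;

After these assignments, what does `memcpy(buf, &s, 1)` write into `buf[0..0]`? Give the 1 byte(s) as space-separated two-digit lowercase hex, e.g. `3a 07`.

16

addr_hi:1 = 0 → 0x0 << 0 → word 0x00
ver:2 = -1 → 0x3 << 1 → word 0x06
lvl:1 = 0 → 0x0 << 3 → word 0x06
type:2 = 1 → 0x1 << 4 → word 0x16
slot:2 = 0 → 0x0 << 6 → word 0x16
word = 0x16 → little-endian bytes:
  [0]=0x16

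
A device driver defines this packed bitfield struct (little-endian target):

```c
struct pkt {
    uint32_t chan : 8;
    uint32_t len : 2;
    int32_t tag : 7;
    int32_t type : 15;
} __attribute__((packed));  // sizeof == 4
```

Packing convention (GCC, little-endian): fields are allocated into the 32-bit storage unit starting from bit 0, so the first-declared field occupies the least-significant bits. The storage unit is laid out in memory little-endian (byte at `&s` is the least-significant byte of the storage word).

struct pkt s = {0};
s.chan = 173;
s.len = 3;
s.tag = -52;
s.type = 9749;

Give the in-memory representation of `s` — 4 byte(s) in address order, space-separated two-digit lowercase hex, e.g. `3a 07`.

ad 33 2b 4c

chan:8 = 173 → 0xad << 0 → word 0x000000ad
len:2 = 3 → 0x3 << 8 → word 0x000003ad
tag:7 = -52 → 0x4c << 10 → word 0x000133ad
type:15 = 9749 → 0x2615 << 17 → word 0x4c2b33ad
word = 0x4c2b33ad → little-endian bytes:
  [0]=0xad  [1]=0x33  [2]=0x2b  [3]=0x4c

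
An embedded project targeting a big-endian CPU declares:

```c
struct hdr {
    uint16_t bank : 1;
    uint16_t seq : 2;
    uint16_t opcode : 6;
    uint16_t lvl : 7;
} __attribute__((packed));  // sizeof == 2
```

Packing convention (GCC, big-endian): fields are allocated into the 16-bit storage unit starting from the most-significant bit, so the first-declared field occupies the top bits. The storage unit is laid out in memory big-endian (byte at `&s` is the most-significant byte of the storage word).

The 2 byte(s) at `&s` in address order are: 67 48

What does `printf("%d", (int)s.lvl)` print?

72

[0]=0x67 [1]=0x48 (big-endian) → word 0x6748
bank [15+:1] = (word>>15) & 0x1 = 0
seq [13+:2] = (word>>13) & 0x3 = 3
opcode [7+:6] = (word>>7) & 0x3f = 14
lvl [0+:7] = (word>>0) & 0x7f = 72  ←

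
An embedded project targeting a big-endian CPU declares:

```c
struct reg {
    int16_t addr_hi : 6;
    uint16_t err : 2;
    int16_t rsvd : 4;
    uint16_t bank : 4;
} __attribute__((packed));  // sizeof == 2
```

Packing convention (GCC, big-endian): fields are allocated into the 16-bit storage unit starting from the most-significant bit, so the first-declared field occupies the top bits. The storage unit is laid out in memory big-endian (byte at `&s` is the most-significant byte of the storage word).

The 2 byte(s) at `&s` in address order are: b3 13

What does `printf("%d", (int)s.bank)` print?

3

[0]=0xb3 [1]=0x13 (big-endian) → word 0xb313
addr_hi:6 @ bit 10 → (0xb313>>10)&0x3f = 0x2c
err:2 @ bit 8 → (0xb313>>8)&0x3 = 0x3
rsvd:4 @ bit 4 → (0xb313>>4)&0xf = 0x1
bank:4 @ bit 0 → (0xb313>>0)&0xf = 0x3  ←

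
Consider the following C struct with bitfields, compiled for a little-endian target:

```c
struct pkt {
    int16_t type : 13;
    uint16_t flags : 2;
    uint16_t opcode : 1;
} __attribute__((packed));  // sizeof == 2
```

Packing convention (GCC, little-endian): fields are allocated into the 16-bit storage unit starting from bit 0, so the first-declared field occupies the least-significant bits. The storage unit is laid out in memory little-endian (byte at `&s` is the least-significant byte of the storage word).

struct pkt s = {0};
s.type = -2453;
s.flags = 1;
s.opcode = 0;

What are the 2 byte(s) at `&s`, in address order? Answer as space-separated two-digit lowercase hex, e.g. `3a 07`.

type:13 = -2453 → 0x166b << 0 → word 0x166b
flags:2 = 1 → 0x1 << 13 → word 0x366b
opcode:1 = 0 → 0x0 << 15 → word 0x366b
word = 0x366b → little-endian bytes:
  [0]=0x6b  [1]=0x36

6b 36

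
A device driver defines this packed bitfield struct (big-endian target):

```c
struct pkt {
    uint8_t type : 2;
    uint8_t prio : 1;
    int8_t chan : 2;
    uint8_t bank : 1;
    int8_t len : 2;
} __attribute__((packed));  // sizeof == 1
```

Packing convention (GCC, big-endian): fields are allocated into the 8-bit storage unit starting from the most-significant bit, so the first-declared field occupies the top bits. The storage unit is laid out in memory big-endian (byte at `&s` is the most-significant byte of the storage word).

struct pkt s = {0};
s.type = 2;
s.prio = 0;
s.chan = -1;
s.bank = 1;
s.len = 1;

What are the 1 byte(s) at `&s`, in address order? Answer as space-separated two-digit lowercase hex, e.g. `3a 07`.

type:2 = 2 → 0x2 << 6 → word 0x80
prio:1 = 0 → 0x0 << 5 → word 0x80
chan:2 = -1 → 0x3 << 3 → word 0x98
bank:1 = 1 → 0x1 << 2 → word 0x9c
len:2 = 1 → 0x1 << 0 → word 0x9d
word = 0x9d → big-endian bytes:
  [0]=0x9d

9d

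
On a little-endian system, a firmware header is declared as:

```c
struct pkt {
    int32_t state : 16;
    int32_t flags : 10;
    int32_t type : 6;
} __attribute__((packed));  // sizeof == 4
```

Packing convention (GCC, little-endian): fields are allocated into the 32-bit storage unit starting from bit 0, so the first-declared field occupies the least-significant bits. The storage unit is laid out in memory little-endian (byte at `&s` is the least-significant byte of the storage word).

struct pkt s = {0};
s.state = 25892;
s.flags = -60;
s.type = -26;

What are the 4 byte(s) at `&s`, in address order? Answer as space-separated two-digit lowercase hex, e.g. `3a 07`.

24 65 c4 9b

state (16b) val=25892 bits=0x6524 at bit 0: 0x00006524
flags (10b) val=-60 bits=0x3c4 at bit 16: 0x03c46524
type (6b) val=-26 bits=0x26 at bit 26: 0x9bc46524
word = 0x9bc46524 → little-endian bytes:
  [0]=0x24  [1]=0x65  [2]=0xc4  [3]=0x9b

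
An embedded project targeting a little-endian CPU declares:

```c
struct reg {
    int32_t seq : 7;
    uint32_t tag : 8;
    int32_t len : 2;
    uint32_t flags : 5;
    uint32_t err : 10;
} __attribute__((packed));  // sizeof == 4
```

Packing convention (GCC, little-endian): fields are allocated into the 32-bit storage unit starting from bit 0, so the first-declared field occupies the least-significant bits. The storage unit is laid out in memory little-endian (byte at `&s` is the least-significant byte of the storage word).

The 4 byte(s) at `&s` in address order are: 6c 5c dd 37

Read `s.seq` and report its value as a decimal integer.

-20

[0]=0x6c [1]=0x5c [2]=0xdd [3]=0x37 (little-endian) → word 0x37dd5c6c
seq:7 @ bit 0 → (0x37dd5c6c>>0)&0x7f = 0x6c  ←
tag:8 @ bit 7 → (0x37dd5c6c>>7)&0xff = 0xb8
len:2 @ bit 15 → (0x37dd5c6c>>15)&0x3 = 0x2
flags:5 @ bit 17 → (0x37dd5c6c>>17)&0x1f = 0xe
err:10 @ bit 22 → (0x37dd5c6c>>22)&0x3ff = 0xdf
seq signed 7b, MSB=1: 108 - 128 = -20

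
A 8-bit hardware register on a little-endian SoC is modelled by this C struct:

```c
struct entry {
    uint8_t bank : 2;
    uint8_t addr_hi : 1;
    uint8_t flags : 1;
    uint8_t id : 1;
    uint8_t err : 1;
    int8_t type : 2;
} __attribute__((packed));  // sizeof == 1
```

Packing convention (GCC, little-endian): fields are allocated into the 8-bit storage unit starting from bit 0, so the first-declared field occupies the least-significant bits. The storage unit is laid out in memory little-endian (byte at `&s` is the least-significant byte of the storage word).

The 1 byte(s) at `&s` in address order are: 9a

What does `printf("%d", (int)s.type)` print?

-2

[0]=0x9a (little-endian) → word 0x9a
bank:2 @ bit 0 → (0x9a>>0)&0x3 = 0x2
addr_hi:1 @ bit 2 → (0x9a>>2)&0x1 = 0x0
flags:1 @ bit 3 → (0x9a>>3)&0x1 = 0x1
id:1 @ bit 4 → (0x9a>>4)&0x1 = 0x1
err:1 @ bit 5 → (0x9a>>5)&0x1 = 0x0
type:2 @ bit 6 → (0x9a>>6)&0x3 = 0x2  ←
type signed 2b, MSB=1: 2 - 4 = -2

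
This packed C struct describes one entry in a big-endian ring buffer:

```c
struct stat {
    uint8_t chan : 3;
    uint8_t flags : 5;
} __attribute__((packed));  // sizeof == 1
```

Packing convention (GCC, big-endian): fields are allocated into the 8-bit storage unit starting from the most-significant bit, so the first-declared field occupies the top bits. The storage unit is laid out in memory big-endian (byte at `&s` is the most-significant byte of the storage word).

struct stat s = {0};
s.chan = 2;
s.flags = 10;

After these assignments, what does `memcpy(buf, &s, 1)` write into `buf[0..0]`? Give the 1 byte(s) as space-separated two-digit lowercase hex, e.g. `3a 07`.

chan (3b) val=2 bits=0x2 at bit 5: 0x40
flags (5b) val=10 bits=0xa at bit 0: 0x4a
word = 0x4a → big-endian bytes:
  [0]=0x4a

4a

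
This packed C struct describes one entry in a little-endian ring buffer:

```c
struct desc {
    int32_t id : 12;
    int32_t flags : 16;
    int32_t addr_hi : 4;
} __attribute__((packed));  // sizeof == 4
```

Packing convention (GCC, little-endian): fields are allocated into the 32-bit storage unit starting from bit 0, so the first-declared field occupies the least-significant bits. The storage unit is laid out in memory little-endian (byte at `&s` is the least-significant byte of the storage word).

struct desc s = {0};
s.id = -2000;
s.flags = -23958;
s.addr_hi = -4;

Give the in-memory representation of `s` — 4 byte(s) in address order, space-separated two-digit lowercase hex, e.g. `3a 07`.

[0+:12] id=-2000 & 0xfff = 0x830; word=0x00000830
[12+:16] flags=-23958 & 0xffff = 0xa26a; word=0x0a26a830
[28+:4] addr_hi=-4 & 0xf = 0xc; word=0xca26a830
word = 0xca26a830 → little-endian bytes:
  [0]=0x30  [1]=0xa8  [2]=0x26  [3]=0xca

30 a8 26 ca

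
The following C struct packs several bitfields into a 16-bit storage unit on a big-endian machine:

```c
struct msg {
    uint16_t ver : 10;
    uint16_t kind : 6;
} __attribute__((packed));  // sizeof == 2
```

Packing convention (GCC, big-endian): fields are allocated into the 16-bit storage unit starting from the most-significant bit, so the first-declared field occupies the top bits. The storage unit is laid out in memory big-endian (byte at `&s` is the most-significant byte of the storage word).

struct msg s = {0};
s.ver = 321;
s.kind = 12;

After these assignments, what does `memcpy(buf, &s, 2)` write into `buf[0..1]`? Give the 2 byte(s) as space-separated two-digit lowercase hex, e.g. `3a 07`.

50 4c

ver:10 = 321 → 0x141 << 6 → word 0x5040
kind:6 = 12 → 0xc << 0 → word 0x504c
word = 0x504c → big-endian bytes:
  [0]=0x50  [1]=0x4c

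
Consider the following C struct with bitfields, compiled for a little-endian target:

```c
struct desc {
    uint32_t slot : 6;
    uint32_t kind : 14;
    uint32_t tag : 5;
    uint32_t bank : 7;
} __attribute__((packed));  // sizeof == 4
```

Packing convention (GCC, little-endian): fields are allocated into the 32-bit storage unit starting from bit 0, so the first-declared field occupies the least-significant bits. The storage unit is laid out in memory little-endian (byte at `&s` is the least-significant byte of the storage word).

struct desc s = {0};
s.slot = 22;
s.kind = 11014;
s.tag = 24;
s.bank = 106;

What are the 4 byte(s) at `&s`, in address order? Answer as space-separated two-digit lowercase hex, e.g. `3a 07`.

slot:6 = 22 → 0x16 << 0 → word 0x00000016
kind:14 = 11014 → 0x2b06 << 6 → word 0x000ac196
tag:5 = 24 → 0x18 << 20 → word 0x018ac196
bank:7 = 106 → 0x6a << 25 → word 0xd58ac196
word = 0xd58ac196 → little-endian bytes:
  [0]=0x96  [1]=0xc1  [2]=0x8a  [3]=0xd5

96 c1 8a d5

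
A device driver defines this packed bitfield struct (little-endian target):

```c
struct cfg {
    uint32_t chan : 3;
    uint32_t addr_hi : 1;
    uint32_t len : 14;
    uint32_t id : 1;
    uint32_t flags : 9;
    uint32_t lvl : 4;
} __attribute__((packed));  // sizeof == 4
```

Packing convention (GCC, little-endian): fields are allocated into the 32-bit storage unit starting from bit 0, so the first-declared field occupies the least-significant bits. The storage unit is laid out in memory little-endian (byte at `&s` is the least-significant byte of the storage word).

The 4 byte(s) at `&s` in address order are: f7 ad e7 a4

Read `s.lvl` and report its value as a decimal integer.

[0]=0xf7 [1]=0xad [2]=0xe7 [3]=0xa4 (little-endian) → word 0xa4e7adf7
chan [0+:3] = (word>>0) & 0x7 = 7
addr_hi [3+:1] = (word>>3) & 0x1 = 0
len [4+:14] = (word>>4) & 0x3fff = 15071
id [18+:1] = (word>>18) & 0x1 = 1
flags [19+:9] = (word>>19) & 0x1ff = 156
lvl [28+:4] = (word>>28) & 0xf = 10  ←

10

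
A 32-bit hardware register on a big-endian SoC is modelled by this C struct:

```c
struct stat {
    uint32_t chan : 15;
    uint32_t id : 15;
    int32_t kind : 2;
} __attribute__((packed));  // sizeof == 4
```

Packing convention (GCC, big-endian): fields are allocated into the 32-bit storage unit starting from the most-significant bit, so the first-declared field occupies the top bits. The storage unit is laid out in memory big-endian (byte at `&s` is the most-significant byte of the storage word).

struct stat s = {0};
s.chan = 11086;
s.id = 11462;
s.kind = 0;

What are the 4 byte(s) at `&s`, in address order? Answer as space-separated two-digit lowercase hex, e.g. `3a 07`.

chan:15 = 11086 → 0x2b4e << 17 → word 0x569c0000
id:15 = 11462 → 0x2cc6 << 2 → word 0x569cb318
kind:2 = 0 → 0x0 << 0 → word 0x569cb318
word = 0x569cb318 → big-endian bytes:
  [0]=0x56  [1]=0x9c  [2]=0xb3  [3]=0x18

56 9c b3 18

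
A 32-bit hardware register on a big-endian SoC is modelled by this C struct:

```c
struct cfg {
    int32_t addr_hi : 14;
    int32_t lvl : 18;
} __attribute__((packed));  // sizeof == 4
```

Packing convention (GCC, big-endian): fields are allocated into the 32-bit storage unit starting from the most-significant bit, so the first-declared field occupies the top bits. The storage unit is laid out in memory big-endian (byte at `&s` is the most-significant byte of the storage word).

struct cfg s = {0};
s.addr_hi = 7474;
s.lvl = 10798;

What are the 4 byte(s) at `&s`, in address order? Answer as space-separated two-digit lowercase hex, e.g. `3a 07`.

74 c8 2a 2e

addr_hi:14 = 7474 → 0x1d32 << 18 → word 0x74c80000
lvl:18 = 10798 → 0x2a2e << 0 → word 0x74c82a2e
word = 0x74c82a2e → big-endian bytes:
  [0]=0x74  [1]=0xc8  [2]=0x2a  [3]=0x2e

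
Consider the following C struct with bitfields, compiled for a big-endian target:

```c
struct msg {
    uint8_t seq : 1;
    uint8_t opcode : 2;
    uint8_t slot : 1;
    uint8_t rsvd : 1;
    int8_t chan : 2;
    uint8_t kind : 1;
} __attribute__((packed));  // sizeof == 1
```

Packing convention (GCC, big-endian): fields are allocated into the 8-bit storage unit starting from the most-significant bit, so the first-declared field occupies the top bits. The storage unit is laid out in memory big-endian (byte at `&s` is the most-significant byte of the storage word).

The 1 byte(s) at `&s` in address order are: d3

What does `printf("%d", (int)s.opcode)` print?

[0]=0xd3 (big-endian) → word 0xd3
seq:1 @ bit 7 → (0xd3>>7)&0x1 = 0x1
opcode:2 @ bit 5 → (0xd3>>5)&0x3 = 0x2  ←
slot:1 @ bit 4 → (0xd3>>4)&0x1 = 0x1
rsvd:1 @ bit 3 → (0xd3>>3)&0x1 = 0x0
chan:2 @ bit 1 → (0xd3>>1)&0x3 = 0x1
kind:1 @ bit 0 → (0xd3>>0)&0x1 = 0x1

2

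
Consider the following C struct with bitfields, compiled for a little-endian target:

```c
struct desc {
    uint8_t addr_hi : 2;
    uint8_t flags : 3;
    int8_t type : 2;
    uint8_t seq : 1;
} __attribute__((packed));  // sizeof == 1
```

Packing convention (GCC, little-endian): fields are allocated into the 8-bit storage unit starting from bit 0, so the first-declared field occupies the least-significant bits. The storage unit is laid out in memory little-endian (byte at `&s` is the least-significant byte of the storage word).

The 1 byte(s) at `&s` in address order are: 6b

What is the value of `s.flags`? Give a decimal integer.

2

[0]=0x6b (little-endian) → word 0x6b
addr_hi [0+:2] = (word>>0) & 0x3 = 3
flags [2+:3] = (word>>2) & 0x7 = 2  ←
type [5+:2] = (word>>5) & 0x3 = 3
seq [7+:1] = (word>>7) & 0x1 = 0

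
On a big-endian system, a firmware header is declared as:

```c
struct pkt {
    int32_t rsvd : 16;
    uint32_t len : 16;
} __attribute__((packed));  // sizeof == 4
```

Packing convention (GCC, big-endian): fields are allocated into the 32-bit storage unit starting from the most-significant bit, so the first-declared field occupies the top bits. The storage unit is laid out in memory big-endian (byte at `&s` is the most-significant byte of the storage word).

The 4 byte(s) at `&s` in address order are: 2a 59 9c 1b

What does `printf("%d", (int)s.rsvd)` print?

10841

[0]=0x2a [1]=0x59 [2]=0x9c [3]=0x1b (big-endian) → word 0x2a599c1b
rsvd [16+:16] = (word>>16) & 0xffff = 10841  ←
len [0+:16] = (word>>0) & 0xffff = 39963
rsvd signed 16b, MSB=0: value = 10841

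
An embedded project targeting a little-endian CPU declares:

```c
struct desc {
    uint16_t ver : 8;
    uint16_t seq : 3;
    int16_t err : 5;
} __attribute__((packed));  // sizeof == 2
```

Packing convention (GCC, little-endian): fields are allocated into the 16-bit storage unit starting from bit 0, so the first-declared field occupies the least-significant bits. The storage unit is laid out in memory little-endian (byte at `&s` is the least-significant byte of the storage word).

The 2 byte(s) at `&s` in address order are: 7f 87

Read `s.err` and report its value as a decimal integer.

[0]=0x7f [1]=0x87 (little-endian) → word 0x877f
ver:8 @ bit 0 → (0x877f>>0)&0xff = 0x7f
seq:3 @ bit 8 → (0x877f>>8)&0x7 = 0x7
err:5 @ bit 11 → (0x877f>>11)&0x1f = 0x10  ←
err signed 5b, MSB=1: 16 - 32 = -16

-16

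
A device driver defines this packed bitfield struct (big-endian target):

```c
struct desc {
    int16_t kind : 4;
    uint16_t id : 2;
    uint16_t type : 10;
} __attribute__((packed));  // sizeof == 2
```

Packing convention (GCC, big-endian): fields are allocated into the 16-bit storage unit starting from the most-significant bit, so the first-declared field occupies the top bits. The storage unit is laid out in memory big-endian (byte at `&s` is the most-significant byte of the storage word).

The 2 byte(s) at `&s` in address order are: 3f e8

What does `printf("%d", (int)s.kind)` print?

3

[0]=0x3f [1]=0xe8 (big-endian) → word 0x3fe8
kind:4 @ bit 12 → (0x3fe8>>12)&0xf = 0x3  ←
id:2 @ bit 10 → (0x3fe8>>10)&0x3 = 0x3
type:10 @ bit 0 → (0x3fe8>>0)&0x3ff = 0x3e8
kind signed 4b, MSB=0: value = 3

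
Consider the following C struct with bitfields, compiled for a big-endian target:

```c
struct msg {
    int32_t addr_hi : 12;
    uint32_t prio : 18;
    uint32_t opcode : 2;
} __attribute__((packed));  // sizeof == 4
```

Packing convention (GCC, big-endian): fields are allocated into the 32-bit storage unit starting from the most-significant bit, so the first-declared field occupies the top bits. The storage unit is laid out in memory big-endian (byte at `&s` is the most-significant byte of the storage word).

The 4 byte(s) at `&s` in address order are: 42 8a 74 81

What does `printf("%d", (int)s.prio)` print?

[0]=0x42 [1]=0x8a [2]=0x74 [3]=0x81 (big-endian) → word 0x428a7481
addr_hi:12 @ bit 20 → (0x428a7481>>20)&0xfff = 0x428
prio:18 @ bit 2 → (0x428a7481>>2)&0x3ffff = 0x29d20  ←
opcode:2 @ bit 0 → (0x428a7481>>0)&0x3 = 0x1

171296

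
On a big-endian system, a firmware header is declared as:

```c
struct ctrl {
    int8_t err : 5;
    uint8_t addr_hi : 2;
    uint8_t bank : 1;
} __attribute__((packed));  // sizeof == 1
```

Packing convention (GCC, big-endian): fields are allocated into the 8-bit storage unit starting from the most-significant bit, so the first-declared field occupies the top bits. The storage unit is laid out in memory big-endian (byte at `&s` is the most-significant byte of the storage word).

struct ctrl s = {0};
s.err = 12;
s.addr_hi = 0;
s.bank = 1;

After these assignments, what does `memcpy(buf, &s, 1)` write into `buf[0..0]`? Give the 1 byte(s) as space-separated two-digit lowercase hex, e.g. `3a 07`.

61

err:5 = 12 → 0xc << 3 → word 0x60
addr_hi:2 = 0 → 0x0 << 1 → word 0x60
bank:1 = 1 → 0x1 << 0 → word 0x61
word = 0x61 → big-endian bytes:
  [0]=0x61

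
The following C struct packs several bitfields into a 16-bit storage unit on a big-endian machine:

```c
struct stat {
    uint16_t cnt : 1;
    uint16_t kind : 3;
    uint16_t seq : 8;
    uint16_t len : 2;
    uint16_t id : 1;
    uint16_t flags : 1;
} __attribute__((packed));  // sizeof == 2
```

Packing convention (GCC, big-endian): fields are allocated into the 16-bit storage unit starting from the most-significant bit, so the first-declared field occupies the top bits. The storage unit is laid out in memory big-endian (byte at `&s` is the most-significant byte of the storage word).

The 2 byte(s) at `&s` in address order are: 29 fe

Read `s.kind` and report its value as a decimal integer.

[0]=0x29 [1]=0xfe (big-endian) → word 0x29fe
cnt:1 @ bit 15 → (0x29fe>>15)&0x1 = 0x0
kind:3 @ bit 12 → (0x29fe>>12)&0x7 = 0x2  ←
seq:8 @ bit 4 → (0x29fe>>4)&0xff = 0x9f
len:2 @ bit 2 → (0x29fe>>2)&0x3 = 0x3
id:1 @ bit 1 → (0x29fe>>1)&0x1 = 0x1
flags:1 @ bit 0 → (0x29fe>>0)&0x1 = 0x0

2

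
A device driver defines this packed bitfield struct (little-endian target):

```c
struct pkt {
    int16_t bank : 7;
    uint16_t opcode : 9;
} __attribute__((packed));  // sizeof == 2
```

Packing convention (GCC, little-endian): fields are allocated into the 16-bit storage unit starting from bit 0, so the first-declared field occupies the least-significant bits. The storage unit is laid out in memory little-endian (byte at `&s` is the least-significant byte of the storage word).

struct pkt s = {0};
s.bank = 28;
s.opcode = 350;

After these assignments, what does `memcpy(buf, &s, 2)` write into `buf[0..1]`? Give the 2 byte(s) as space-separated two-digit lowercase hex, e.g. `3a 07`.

1c af

bank (7b) val=28 bits=0x1c at bit 0: 0x001c
opcode (9b) val=350 bits=0x15e at bit 7: 0xaf1c
word = 0xaf1c → little-endian bytes:
  [0]=0x1c  [1]=0xaf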